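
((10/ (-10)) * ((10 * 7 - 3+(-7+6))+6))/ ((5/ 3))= -216/ 5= -43.20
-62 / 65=-0.95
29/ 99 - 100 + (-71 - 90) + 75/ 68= -1747655/ 6732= -259.60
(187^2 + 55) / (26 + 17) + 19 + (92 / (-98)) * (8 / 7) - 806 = 389945 / 14749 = 26.44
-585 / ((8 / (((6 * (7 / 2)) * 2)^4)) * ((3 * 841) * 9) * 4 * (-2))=1252.60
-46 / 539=-0.09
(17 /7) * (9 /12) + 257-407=-4149 /28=-148.18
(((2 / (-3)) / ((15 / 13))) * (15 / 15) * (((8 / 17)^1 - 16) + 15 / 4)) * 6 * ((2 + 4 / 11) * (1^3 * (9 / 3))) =289.56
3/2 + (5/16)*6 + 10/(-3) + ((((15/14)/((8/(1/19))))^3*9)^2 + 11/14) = 230492349566251901651/278580681486800781312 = 0.83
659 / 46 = 14.33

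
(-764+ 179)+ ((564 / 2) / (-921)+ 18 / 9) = -583.31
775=775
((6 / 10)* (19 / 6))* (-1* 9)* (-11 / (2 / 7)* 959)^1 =12627153 / 20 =631357.65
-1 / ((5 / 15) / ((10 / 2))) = -15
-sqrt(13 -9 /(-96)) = -sqrt(838) /8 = -3.62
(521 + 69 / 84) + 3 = 14695 / 28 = 524.82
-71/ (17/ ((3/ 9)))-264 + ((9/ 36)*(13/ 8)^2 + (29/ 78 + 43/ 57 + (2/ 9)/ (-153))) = -22952407505/ 87070464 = -263.61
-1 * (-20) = 20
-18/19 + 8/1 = 134/19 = 7.05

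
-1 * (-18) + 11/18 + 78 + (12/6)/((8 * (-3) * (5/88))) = 95.14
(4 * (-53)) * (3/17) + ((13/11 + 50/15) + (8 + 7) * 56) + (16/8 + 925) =972832/561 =1734.10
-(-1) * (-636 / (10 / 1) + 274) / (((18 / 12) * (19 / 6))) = 4208 / 95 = 44.29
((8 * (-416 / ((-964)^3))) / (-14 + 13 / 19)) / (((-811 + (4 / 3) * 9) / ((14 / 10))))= 6916 / 14147784387935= 0.00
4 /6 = 2 /3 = 0.67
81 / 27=3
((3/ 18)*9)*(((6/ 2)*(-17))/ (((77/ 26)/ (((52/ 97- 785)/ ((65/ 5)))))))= 11642229/ 7469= 1558.74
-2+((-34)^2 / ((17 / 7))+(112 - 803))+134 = -83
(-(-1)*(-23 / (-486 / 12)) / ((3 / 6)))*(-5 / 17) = -460 / 1377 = -0.33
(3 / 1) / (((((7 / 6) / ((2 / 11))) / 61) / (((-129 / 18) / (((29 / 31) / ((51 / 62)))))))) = -401319 / 2233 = -179.72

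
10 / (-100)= -1 / 10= -0.10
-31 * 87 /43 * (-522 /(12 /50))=136418.02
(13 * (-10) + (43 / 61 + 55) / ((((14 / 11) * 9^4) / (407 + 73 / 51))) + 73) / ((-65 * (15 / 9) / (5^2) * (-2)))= -6.26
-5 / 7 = -0.71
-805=-805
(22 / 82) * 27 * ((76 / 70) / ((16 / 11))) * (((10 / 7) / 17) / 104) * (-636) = -9869607 / 3551912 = -2.78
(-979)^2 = 958441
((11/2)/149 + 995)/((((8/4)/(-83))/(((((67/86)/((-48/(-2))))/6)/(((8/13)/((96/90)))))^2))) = -18671098000763/5141509862400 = -3.63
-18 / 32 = -9 / 16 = -0.56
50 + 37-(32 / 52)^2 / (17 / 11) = 249247 / 2873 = 86.75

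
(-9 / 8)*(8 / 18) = -1 / 2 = -0.50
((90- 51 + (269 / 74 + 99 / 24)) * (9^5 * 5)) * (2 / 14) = 4086486045 / 2072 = 1972242.30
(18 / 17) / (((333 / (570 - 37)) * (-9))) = -1066 / 5661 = -0.19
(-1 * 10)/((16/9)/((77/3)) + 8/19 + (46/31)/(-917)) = -17823729/871043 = -20.46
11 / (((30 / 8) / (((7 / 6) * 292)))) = 44968 / 45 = 999.29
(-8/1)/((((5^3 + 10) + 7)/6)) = -24/71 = -0.34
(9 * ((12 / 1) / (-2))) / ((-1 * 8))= 27 / 4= 6.75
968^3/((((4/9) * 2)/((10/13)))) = 10204191360/13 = 784937796.92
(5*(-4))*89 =-1780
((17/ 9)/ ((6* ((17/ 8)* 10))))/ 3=2/ 405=0.00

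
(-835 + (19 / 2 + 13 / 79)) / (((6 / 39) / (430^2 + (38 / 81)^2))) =-514136467808054 / 518319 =-991930582.92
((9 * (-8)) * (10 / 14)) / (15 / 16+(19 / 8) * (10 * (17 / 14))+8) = -5760 / 4231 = -1.36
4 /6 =2 /3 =0.67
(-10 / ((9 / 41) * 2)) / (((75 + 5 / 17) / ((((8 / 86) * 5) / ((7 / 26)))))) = -45305 / 86688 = -0.52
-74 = -74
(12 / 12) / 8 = 1 / 8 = 0.12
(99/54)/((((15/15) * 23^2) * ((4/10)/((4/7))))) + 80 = 888775/11109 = 80.00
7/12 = 0.58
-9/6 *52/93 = -26/31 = -0.84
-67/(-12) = 67/12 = 5.58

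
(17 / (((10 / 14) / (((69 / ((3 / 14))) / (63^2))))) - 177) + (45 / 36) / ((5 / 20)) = -68878 / 405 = -170.07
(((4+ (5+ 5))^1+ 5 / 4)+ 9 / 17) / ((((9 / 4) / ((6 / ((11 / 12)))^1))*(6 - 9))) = -8584 / 561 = -15.30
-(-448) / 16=28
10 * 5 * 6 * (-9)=-2700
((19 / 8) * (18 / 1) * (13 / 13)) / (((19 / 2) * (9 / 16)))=8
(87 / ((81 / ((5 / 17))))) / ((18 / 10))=725 / 4131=0.18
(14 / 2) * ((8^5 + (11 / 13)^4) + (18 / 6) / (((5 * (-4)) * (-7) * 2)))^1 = 229379.66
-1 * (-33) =33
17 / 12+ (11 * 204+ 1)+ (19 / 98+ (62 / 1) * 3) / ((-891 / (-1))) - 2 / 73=28640595923 / 12748428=2246.60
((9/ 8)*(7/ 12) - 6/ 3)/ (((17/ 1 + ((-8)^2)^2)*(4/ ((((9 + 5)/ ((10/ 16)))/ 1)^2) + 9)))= -4214/ 116188137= -0.00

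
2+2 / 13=28 / 13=2.15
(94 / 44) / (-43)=-0.05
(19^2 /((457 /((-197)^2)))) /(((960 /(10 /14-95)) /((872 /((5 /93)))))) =-1562218533843 /31990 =-48834589.99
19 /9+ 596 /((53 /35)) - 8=184931 /477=387.70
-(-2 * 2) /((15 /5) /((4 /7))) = 16 /21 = 0.76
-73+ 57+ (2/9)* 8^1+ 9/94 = -11951/846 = -14.13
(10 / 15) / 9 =2 / 27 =0.07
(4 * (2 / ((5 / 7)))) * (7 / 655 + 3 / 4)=27902 / 3275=8.52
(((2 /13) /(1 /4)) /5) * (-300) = -480 /13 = -36.92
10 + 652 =662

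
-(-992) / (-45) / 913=-992 / 41085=-0.02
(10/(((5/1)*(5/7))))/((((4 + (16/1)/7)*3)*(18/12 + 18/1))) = 49/6435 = 0.01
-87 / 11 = -7.91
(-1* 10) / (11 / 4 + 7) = -40 / 39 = -1.03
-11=-11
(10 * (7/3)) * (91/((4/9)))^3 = 6409121355/32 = 200285042.34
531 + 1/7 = 3718/7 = 531.14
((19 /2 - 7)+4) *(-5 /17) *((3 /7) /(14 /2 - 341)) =195 /79492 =0.00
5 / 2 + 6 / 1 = 17 / 2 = 8.50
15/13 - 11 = -128/13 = -9.85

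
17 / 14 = 1.21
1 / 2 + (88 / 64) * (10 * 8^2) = 880.50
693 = 693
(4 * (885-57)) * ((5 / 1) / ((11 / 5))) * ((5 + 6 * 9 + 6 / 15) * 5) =2235600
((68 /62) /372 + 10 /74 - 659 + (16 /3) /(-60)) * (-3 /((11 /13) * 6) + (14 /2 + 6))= -191894269931 /23467620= -8176.98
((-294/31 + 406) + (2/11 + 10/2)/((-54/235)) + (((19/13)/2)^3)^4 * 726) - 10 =55763310143212868590991/146435733997351299072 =380.80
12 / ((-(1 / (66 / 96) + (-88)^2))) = -11 / 7100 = -0.00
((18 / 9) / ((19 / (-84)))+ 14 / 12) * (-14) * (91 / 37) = 557375 / 2109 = 264.28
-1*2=-2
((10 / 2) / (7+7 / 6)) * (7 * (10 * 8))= 2400 / 7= 342.86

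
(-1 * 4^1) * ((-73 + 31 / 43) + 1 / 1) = 12260 / 43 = 285.12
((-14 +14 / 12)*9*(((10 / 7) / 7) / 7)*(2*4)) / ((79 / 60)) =-79200 / 3871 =-20.46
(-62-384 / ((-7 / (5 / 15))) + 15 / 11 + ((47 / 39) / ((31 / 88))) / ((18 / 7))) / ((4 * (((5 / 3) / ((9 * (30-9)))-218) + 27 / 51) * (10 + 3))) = 1752782739 / 483187814824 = 0.00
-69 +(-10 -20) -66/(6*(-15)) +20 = -1174/15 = -78.27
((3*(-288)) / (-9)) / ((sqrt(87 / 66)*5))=96*sqrt(638) / 145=16.72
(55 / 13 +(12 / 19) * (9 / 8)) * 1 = 2441 / 494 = 4.94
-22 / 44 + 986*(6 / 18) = 328.17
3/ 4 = 0.75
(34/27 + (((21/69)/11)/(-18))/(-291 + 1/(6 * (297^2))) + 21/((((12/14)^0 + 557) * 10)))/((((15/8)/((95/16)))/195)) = 18499089371983259/23719220705304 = 779.92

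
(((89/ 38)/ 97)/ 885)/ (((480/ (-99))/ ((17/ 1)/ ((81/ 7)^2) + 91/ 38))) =-123100439/ 8675229237120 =-0.00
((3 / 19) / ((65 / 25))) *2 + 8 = 2006 / 247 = 8.12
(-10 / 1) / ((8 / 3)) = -15 / 4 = -3.75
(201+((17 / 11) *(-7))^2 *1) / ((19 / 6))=230892 / 2299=100.43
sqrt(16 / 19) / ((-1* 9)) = -4* sqrt(19) / 171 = -0.10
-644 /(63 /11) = -1012 /9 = -112.44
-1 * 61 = -61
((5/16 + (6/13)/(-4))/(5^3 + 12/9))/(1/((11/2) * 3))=4059/157664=0.03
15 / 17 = 0.88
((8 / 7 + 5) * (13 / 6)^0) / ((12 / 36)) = 129 / 7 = 18.43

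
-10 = -10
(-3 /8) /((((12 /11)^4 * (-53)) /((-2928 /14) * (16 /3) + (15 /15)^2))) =-114214441 /20514816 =-5.57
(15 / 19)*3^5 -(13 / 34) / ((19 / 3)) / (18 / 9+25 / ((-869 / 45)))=75935199 / 395998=191.76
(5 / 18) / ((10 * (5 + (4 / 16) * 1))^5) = 16 / 22973068125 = 0.00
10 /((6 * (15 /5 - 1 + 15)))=5 /51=0.10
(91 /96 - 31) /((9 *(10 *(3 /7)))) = -4039 /5184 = -0.78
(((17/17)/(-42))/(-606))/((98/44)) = 11/623574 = 0.00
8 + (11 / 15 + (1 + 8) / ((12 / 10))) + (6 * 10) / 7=5209 / 210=24.80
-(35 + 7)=-42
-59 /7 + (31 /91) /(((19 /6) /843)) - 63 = 19.26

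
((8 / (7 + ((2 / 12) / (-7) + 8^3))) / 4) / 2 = 42 / 21797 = 0.00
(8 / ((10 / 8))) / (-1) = -32 / 5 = -6.40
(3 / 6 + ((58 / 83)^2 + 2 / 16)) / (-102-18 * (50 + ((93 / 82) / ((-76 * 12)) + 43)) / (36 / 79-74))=-0.01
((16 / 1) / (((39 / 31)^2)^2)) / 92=3694084 / 53209143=0.07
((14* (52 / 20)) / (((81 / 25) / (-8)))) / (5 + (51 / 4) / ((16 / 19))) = -465920 / 104409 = -4.46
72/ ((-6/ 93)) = -1116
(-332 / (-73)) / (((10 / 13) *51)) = 2158 / 18615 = 0.12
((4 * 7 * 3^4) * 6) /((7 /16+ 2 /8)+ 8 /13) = 2830464 /271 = 10444.52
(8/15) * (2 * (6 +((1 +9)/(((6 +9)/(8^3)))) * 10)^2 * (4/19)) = 2625536.10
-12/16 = -3/4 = -0.75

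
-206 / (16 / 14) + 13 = -669 / 4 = -167.25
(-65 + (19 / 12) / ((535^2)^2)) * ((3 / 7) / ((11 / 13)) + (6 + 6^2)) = -905406808920023 / 327699002500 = -2762.92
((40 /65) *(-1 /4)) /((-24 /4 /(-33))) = -11 /13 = -0.85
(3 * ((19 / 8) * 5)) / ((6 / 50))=2375 / 8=296.88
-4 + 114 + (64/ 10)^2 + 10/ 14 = 26543/ 175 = 151.67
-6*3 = -18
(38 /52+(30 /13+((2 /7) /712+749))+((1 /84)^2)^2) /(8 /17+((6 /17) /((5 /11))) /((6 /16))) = 3682219833973865 /12442402732032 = 295.94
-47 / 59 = -0.80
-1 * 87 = -87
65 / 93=0.70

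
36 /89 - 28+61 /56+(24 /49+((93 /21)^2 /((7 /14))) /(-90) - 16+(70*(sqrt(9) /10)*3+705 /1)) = 162725849 /224280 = 725.55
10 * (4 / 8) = 5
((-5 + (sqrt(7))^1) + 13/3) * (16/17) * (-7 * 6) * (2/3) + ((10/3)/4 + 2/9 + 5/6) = 2977/153 - 448 * sqrt(7)/17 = -50.27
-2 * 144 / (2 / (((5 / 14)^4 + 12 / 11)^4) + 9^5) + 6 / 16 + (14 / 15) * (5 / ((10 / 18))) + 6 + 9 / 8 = 15.90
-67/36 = -1.86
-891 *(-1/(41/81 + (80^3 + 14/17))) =1226907/705025831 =0.00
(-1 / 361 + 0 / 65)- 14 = -5055 / 361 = -14.00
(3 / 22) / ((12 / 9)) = 9 / 88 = 0.10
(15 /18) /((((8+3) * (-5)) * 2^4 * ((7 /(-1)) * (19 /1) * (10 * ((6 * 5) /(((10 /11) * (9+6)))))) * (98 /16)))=1 /18925368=0.00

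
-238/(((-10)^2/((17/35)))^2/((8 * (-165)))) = 162129/21875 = 7.41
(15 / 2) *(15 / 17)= 225 / 34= 6.62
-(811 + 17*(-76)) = 481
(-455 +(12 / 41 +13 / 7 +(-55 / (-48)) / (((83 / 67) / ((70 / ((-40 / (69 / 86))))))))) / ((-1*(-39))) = -19847938057 / 1704440192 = -11.64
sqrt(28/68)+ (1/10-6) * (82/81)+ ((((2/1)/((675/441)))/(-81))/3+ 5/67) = -7208726/1221075+ sqrt(119)/17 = -5.26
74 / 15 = 4.93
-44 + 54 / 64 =-1381 / 32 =-43.16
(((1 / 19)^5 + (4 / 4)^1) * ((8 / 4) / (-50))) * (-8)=792352 / 2476099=0.32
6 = 6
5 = 5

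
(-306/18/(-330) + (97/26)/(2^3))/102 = 17773/3500640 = 0.01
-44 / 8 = -5.50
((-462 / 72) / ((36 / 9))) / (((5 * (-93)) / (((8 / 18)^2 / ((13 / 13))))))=0.00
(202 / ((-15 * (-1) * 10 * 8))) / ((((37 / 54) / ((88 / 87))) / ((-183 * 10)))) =-2439756 / 5365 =-454.75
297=297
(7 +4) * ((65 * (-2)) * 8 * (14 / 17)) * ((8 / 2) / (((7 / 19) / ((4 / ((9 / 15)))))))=-34777600 / 51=-681913.73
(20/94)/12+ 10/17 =2905/4794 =0.61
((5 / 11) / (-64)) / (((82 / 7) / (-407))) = 1295 / 5248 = 0.25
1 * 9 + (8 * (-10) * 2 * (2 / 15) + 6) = -19 / 3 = -6.33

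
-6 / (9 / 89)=-178 / 3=-59.33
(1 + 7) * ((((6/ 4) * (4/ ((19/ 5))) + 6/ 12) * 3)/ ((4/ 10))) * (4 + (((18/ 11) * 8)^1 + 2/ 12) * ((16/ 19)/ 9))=23361880/ 35739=653.68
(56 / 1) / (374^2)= 14 / 34969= 0.00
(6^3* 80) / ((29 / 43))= 743040 / 29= 25622.07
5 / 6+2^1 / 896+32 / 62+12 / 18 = 28031 / 13888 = 2.02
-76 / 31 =-2.45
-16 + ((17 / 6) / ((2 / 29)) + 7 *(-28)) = -2051 / 12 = -170.92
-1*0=0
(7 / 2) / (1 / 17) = 119 / 2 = 59.50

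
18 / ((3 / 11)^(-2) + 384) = 162 / 3577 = 0.05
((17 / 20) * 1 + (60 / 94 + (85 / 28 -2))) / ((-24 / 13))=-2249 / 1645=-1.37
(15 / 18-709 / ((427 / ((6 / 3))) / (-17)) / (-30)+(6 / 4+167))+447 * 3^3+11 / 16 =418020669 / 34160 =12237.14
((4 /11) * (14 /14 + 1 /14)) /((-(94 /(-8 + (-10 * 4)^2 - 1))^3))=-60409021065 /31977484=-1889.11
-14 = -14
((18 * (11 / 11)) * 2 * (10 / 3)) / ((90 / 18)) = 24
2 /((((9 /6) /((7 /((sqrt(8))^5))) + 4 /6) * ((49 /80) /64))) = -15360 /165839 + 4423680 * sqrt(2) /1160873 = 5.30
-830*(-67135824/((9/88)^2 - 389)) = -86303370295296/602467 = -143249954.43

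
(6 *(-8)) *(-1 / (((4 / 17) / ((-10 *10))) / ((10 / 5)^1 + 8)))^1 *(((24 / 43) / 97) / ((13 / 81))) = -396576000 / 54223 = -7313.80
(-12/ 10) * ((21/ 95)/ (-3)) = 42/ 475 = 0.09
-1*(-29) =29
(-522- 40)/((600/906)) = -42431/50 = -848.62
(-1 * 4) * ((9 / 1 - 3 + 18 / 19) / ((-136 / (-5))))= -330 / 323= -1.02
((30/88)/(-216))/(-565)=0.00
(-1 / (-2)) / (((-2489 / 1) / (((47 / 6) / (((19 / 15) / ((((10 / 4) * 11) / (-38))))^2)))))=-10663125 / 20759614016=-0.00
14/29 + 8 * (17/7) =4042/203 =19.91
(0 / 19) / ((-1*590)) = 0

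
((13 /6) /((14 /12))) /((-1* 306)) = -13 /2142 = -0.01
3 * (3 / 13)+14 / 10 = 136 / 65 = 2.09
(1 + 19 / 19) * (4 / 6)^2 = 8 / 9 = 0.89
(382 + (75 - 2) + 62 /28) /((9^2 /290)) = 928145 /567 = 1636.94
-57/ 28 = -2.04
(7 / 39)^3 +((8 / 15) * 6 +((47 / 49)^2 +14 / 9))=4045844144 / 712124595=5.68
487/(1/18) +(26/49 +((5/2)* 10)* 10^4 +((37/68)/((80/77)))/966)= 258766.53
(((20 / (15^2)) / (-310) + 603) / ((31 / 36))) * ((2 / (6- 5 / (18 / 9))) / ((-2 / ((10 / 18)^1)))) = -33647384 / 302715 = -111.15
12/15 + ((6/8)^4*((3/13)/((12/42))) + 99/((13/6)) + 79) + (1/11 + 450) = 210803059/366080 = 575.84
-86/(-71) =1.21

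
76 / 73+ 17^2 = 21173 / 73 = 290.04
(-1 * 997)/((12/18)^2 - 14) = 8973/122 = 73.55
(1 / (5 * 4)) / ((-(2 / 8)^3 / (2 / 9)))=-32 / 45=-0.71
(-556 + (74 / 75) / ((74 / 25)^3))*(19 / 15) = -173533517 / 246420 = -704.22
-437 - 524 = -961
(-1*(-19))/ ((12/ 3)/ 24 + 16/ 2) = 2.33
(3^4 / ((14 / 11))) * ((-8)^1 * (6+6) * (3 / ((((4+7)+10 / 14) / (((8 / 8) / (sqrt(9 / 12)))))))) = -42768 * sqrt(3) / 41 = -1806.74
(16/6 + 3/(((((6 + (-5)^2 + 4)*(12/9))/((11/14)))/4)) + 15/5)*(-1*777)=-319199/70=-4559.99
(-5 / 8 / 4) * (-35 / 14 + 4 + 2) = -35 / 64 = -0.55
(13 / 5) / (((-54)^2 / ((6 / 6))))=13 / 14580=0.00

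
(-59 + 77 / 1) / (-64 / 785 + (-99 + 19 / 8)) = -37680 / 202439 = -0.19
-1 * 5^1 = -5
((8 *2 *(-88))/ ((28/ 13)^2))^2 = 221176384/ 2401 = 92118.44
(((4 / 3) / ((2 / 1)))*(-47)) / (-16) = 47 / 24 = 1.96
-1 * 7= -7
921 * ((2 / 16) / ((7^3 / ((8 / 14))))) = 921 / 4802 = 0.19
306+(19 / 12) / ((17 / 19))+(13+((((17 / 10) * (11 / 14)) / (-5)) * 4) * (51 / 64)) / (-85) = 51681283 / 168000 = 307.63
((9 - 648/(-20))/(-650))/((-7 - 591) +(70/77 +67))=2277/18950750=0.00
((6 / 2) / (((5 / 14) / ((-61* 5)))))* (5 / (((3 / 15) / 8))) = -512400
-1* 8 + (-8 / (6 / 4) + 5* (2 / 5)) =-34 / 3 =-11.33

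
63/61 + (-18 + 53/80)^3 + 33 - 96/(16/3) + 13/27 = -4380710854141/843264000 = -5194.95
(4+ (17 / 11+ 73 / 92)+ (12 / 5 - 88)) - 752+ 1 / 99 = -3441379 / 4140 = -831.25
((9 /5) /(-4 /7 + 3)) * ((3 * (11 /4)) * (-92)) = -47817 /85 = -562.55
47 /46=1.02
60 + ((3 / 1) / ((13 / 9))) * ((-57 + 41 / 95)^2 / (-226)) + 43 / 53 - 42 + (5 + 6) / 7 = -44389942496 / 4918615975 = -9.02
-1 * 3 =-3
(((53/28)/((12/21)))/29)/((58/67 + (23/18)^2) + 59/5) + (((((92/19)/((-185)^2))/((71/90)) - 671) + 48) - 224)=-1407989769921058633/1662341614912060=-846.99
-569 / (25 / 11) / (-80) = 6259 / 2000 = 3.13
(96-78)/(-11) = -18/11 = -1.64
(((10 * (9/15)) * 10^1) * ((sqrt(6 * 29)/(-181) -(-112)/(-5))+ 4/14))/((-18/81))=270 * sqrt(174)/181+ 41796/7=5990.53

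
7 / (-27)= -7 / 27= -0.26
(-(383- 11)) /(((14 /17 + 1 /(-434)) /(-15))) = 41169240 /6059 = 6794.73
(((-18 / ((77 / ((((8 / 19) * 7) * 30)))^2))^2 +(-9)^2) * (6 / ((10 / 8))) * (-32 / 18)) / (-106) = 26229432547008 / 505627886665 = 51.87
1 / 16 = 0.06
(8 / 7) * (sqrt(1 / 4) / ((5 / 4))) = 16 / 35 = 0.46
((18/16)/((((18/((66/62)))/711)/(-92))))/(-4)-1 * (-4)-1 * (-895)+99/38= 1989.61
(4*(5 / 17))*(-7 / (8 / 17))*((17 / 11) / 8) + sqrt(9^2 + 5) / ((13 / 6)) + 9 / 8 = -397 / 176 + 6*sqrt(86) / 13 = 2.02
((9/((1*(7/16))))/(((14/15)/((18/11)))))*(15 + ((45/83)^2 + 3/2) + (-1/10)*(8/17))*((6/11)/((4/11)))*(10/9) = 63545416920/63123907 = 1006.68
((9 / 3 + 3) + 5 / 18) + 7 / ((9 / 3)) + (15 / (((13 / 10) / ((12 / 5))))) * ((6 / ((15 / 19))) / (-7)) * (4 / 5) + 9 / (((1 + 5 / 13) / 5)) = 69854 / 4095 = 17.06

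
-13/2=-6.50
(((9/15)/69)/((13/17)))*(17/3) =289/4485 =0.06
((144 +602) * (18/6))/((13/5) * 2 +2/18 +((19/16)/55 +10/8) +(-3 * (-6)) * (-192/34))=-60264864/2559893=-23.54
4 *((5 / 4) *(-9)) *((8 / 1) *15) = -5400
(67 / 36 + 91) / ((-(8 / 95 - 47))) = 317585 / 160452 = 1.98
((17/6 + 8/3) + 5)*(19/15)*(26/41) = 1729/205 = 8.43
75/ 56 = 1.34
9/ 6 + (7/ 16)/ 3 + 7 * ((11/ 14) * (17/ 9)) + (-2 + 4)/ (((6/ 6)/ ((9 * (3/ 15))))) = 11257/ 720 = 15.63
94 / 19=4.95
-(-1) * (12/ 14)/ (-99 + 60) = -2/ 91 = -0.02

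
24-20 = 4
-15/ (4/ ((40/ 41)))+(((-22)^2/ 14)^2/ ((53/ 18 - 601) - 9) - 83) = -1945578151/ 21952343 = -88.63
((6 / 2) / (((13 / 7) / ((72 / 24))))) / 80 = 63 / 1040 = 0.06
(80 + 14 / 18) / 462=727 / 4158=0.17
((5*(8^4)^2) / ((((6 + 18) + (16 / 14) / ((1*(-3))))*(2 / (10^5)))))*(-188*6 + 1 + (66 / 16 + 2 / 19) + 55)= -111683862528000000 / 589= -189616065412563.67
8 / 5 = 1.60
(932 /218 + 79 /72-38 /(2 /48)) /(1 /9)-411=-7473605 /872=-8570.65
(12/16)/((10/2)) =3/20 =0.15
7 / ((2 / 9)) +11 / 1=85 / 2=42.50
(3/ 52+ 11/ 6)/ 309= 295/ 48204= 0.01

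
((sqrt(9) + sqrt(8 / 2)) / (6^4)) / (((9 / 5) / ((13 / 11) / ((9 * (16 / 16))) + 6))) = 15175 / 1154736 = 0.01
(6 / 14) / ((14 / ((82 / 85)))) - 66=-274767 / 4165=-65.97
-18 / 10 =-1.80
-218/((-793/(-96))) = -20928/793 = -26.39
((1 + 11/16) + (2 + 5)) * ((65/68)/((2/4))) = 9035/544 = 16.61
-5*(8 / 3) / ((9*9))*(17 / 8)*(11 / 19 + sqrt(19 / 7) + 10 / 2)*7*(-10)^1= 850*sqrt(133) / 243 + 630700 / 4617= 176.94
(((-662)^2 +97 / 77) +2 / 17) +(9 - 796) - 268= 572282204 / 1309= 437190.38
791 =791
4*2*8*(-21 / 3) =-448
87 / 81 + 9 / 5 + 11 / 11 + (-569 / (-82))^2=47224387 / 907740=52.02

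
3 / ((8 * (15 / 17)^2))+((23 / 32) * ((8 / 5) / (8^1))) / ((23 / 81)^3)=8583139 / 1269600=6.76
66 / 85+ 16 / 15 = 94 / 51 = 1.84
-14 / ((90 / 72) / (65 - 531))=26096 / 5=5219.20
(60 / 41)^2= 3600 / 1681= 2.14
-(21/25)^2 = -441/625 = -0.71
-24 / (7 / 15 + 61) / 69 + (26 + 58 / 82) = 11607825 / 434723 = 26.70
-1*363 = -363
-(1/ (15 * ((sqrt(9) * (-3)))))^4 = -1/ 332150625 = -0.00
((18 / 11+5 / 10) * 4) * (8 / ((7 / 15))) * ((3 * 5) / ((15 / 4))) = 45120 / 77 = 585.97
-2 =-2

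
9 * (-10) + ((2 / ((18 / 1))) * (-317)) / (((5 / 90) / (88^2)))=-4909786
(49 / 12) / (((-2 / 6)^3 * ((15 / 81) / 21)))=-250047 / 20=-12502.35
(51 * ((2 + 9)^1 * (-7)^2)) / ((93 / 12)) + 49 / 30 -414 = 2915179 / 930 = 3134.60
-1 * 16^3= -4096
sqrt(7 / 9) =sqrt(7) / 3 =0.88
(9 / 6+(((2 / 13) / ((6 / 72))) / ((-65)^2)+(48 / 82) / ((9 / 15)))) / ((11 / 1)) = 11151743 / 49542350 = 0.23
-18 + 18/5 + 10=-22/5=-4.40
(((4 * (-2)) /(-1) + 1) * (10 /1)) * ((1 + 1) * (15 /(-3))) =-900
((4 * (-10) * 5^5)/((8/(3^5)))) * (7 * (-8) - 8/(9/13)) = 256500000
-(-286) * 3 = 858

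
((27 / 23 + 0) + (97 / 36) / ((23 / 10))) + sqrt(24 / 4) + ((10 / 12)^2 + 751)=sqrt(6) + 208115 / 276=756.49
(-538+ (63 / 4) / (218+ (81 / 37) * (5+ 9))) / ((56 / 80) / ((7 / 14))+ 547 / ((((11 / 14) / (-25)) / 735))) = 217756759 / 5178339033280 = 0.00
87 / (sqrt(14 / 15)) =87*sqrt(210) / 14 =90.05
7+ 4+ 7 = 18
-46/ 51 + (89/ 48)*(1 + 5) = 10.22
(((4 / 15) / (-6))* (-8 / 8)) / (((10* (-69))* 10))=-1 / 155250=-0.00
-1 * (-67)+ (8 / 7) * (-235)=-1411 / 7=-201.57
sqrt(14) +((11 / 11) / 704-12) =-8447 / 704 +sqrt(14) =-8.26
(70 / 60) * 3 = 7 / 2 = 3.50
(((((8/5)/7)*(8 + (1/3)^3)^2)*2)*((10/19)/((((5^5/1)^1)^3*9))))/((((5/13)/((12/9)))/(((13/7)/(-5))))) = -20788352/285321807861328125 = -0.00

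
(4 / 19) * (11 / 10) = 0.23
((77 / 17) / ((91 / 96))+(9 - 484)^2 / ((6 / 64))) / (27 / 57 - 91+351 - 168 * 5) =-4152.83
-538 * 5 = -2690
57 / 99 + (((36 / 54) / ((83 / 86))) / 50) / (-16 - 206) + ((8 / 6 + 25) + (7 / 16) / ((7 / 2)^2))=5734388281 / 212820300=26.94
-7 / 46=-0.15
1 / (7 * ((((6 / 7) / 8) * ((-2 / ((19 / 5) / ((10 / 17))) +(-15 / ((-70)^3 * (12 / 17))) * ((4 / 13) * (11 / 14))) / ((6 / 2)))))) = -16130878400 / 1248459599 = -12.92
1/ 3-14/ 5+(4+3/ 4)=137/ 60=2.28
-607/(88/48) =-331.09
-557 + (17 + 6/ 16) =-4317/ 8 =-539.62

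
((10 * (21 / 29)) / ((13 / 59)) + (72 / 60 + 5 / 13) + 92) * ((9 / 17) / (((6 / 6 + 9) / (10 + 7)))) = 2145213 / 18850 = 113.80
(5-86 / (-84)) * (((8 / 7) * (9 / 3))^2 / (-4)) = -17.70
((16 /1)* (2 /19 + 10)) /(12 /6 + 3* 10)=96 /19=5.05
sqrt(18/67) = 0.52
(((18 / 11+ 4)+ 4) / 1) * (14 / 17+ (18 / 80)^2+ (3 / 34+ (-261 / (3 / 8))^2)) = 4668018.00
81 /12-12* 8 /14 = -0.11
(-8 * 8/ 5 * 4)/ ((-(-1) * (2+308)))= -128/ 775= -0.17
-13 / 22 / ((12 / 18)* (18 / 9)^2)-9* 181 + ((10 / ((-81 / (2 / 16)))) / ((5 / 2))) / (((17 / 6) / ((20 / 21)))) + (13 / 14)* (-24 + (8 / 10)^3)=-350114957693 / 212058000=-1651.03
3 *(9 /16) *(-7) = -189 /16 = -11.81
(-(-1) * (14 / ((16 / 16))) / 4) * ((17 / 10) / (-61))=-119 / 1220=-0.10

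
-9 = -9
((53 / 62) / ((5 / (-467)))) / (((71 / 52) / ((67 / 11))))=-43116242 / 121055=-356.17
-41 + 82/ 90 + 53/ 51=-29873/ 765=-39.05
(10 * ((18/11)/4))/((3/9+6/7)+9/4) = 3780/3179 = 1.19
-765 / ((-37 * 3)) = 255 / 37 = 6.89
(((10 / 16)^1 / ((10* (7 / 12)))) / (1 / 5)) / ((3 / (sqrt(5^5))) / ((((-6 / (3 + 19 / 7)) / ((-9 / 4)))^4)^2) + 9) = -23737807549715 / 2403725731602288 + 9380669484375* sqrt(5) / 801241910534096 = 0.02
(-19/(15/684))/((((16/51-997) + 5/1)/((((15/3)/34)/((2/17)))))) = 55233/50576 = 1.09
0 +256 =256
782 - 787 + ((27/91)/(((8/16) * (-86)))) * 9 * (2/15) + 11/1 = 117228/19565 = 5.99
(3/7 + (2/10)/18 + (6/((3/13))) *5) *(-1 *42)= -82177/15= -5478.47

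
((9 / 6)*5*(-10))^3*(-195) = 82265625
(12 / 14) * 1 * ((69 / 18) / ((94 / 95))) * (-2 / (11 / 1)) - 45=-45.60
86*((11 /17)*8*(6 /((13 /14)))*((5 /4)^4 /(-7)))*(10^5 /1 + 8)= -22173648750 /221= -100333252.26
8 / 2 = 4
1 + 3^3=28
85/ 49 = 1.73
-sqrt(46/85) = -sqrt(3910)/85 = -0.74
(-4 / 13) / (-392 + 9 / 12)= 16 / 20345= 0.00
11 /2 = 5.50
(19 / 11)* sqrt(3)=19* sqrt(3) / 11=2.99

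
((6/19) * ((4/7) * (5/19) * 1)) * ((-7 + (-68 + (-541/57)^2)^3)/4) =3691179652720060/28889040732741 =127.77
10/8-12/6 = -3/4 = -0.75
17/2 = 8.50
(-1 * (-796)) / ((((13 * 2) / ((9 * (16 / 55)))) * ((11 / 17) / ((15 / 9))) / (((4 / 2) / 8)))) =81192 / 1573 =51.62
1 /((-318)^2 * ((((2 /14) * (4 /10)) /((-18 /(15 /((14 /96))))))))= -0.00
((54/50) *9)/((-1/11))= -2673/25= -106.92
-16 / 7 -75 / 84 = -89 / 28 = -3.18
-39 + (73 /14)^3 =282001 /2744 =102.77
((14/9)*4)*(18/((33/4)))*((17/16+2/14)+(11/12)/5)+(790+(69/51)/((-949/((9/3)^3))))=6459055411/7985835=808.81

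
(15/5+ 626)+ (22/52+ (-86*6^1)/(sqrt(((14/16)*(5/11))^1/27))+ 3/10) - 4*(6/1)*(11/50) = 202944/325 - 3096*sqrt(2310)/35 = -3627.02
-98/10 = -49/5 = -9.80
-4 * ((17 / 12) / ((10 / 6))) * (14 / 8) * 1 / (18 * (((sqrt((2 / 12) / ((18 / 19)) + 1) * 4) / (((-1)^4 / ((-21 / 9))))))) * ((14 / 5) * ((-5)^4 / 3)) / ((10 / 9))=1785 * sqrt(381) / 2032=17.15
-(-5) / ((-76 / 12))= -15 / 19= -0.79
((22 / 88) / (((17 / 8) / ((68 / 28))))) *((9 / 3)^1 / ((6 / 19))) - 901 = -6288 / 7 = -898.29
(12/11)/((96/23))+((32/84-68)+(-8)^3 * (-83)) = 78408131/1848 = 42428.64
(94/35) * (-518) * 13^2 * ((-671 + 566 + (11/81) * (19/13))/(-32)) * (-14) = 4365931661/405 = 10780078.18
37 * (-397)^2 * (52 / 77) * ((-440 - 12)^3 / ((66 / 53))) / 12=-185518518834834848 / 7623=-24336680943832.46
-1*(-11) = 11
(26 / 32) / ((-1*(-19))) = 13 / 304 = 0.04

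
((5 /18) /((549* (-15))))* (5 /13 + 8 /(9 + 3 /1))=-41 /1156194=-0.00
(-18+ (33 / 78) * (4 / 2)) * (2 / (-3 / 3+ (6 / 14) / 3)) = 1561 / 39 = 40.03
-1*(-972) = 972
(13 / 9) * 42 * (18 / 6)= 182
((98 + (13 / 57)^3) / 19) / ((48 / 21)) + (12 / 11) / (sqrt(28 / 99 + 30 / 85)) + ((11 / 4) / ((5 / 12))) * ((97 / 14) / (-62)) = 18 * sqrt(200090) / 5885 + 92804675777 / 61084059120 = 2.89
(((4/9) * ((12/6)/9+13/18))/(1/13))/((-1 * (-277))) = 442/22437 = 0.02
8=8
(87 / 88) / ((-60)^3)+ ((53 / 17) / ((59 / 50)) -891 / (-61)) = 6686524753693 / 387655488000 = 17.25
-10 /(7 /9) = -90 /7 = -12.86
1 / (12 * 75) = 0.00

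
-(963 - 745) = -218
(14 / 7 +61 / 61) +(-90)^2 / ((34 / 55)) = 222801 / 17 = 13105.94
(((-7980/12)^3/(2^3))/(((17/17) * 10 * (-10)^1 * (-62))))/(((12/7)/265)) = -21820708175/23808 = -916528.40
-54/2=-27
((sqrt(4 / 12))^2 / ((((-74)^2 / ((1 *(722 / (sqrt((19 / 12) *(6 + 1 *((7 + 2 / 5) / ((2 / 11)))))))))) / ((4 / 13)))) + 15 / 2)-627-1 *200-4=-1647 / 2 + 76 *sqrt(266190) / 24933597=-823.50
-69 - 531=-600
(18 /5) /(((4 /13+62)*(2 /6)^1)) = 13 /75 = 0.17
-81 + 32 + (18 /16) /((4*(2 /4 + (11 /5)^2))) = -69701 /1424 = -48.95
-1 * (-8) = 8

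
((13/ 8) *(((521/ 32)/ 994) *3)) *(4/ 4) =20319/ 254464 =0.08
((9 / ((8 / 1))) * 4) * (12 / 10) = 27 / 5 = 5.40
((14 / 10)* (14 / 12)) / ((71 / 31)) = 1519 / 2130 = 0.71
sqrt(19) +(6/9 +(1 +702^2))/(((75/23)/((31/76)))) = sqrt(19) +1054111321/17100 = 61648.30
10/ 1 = 10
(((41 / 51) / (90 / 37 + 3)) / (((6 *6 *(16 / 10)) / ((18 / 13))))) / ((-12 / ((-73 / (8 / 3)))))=553705 / 68230656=0.01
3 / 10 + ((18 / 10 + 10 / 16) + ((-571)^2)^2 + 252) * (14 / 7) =4252109357423 / 20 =212605467871.15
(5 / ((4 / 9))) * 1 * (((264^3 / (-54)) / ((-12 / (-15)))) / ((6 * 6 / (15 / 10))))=-199650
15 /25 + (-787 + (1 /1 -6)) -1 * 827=-8092 /5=-1618.40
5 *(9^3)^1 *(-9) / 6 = -10935 / 2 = -5467.50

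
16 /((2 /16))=128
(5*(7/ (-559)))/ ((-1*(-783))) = -35/ 437697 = -0.00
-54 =-54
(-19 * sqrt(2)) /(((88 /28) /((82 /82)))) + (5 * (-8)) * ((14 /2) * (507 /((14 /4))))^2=-41127840- 133 * sqrt(2) /22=-41127848.55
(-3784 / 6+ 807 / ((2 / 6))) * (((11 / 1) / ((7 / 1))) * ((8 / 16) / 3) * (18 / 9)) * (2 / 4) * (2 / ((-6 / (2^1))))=-59081 / 189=-312.60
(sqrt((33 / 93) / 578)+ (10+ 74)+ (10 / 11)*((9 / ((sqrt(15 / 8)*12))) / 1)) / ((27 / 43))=134.61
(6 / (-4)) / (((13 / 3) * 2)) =-9 / 52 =-0.17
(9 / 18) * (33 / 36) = 11 / 24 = 0.46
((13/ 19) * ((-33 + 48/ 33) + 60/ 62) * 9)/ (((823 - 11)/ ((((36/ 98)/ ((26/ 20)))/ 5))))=-844587/ 64446613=-0.01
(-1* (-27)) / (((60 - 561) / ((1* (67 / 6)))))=-201 / 334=-0.60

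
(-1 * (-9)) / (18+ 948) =3 / 322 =0.01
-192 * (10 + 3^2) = -3648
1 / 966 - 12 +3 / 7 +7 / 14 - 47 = -28048 / 483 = -58.07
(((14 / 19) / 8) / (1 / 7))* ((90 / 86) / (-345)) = -147 / 75164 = -0.00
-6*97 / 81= -194 / 27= -7.19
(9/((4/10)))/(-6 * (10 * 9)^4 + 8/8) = -45/787319998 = -0.00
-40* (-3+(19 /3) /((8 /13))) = -875 /3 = -291.67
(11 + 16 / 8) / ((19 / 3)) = 39 / 19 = 2.05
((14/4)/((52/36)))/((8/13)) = 63/16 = 3.94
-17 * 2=-34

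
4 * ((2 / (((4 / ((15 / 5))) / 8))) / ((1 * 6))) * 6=48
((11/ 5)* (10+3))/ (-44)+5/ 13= -69/ 260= -0.27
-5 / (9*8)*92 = -115 / 18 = -6.39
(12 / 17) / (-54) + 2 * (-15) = -4592 / 153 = -30.01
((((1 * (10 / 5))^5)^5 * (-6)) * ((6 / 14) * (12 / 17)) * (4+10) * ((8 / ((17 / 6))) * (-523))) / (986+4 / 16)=485193865494528 / 380035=1276708370.27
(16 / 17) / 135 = 16 / 2295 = 0.01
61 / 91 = 0.67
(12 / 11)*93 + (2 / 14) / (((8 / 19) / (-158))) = 14737 / 308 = 47.85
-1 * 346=-346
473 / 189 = 2.50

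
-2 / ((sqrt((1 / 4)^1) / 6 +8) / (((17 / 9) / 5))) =-136 / 1455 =-0.09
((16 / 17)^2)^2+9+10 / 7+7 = 10648314 / 584647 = 18.21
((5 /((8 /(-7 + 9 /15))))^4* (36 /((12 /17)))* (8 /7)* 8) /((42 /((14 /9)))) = 278528 /63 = 4421.08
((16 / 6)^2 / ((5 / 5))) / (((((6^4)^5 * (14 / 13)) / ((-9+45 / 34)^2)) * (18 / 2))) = 10933 / 924551065530925056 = 0.00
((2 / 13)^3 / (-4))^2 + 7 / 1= 33787667 / 4826809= 7.00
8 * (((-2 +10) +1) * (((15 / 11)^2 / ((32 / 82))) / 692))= 83025 / 167464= 0.50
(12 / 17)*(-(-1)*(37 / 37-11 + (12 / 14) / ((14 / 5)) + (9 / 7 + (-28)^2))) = 456048 / 833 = 547.48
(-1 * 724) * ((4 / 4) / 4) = -181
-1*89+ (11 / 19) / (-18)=-30449 / 342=-89.03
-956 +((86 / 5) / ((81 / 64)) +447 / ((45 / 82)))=-10358 / 81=-127.88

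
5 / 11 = 0.45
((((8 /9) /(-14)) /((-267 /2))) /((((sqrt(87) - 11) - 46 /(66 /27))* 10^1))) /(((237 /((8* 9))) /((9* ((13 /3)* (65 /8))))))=-2439008 /14330563107 - 81796* sqrt(87) /14330563107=-0.00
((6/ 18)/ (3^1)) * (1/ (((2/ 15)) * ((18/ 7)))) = 35/ 108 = 0.32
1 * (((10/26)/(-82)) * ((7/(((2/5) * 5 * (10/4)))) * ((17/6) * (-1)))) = 119/6396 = 0.02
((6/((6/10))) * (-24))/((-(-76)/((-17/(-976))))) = -255/4636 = -0.06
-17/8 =-2.12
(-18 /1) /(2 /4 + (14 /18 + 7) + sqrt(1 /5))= -241380 /110681 + 5832 * sqrt(5) /110681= -2.06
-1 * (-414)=414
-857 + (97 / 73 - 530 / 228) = -858.00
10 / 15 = 2 / 3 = 0.67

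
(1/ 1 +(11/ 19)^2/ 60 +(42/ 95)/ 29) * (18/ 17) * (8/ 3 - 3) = -128245/ 355946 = -0.36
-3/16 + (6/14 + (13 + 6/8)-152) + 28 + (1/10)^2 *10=-61549/560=-109.91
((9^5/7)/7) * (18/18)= 59049/49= 1205.08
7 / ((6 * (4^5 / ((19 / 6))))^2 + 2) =2527 / 1358955218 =0.00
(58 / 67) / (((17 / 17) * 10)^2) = 0.01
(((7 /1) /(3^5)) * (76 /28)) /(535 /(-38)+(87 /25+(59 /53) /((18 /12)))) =-956650 /120598551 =-0.01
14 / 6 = 7 / 3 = 2.33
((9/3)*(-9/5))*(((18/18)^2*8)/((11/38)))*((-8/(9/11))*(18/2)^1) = 65664/5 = 13132.80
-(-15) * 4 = 60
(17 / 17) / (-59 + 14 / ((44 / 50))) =-11 / 474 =-0.02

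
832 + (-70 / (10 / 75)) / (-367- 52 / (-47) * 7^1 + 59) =560279 / 672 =833.75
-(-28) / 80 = 7 / 20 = 0.35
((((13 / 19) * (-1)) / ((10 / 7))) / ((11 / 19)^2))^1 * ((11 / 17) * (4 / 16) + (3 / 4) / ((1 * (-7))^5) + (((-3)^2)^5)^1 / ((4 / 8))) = -168753.49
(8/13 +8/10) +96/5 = 268/13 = 20.62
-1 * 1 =-1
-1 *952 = -952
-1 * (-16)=16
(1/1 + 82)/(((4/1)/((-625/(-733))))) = 51875/2932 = 17.69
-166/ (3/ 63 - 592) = 3486/ 12431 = 0.28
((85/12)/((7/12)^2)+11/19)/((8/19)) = 19919/392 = 50.81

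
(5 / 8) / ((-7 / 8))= -5 / 7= -0.71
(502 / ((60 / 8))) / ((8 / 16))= 2008 / 15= 133.87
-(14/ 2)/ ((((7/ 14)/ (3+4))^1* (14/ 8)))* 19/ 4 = -266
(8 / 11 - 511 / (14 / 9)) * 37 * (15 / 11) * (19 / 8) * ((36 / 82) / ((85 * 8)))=-136871991 / 5397568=-25.36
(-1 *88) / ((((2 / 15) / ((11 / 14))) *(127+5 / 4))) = -4840 / 1197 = -4.04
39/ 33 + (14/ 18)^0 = 24/ 11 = 2.18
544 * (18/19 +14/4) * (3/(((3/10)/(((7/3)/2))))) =1608880/57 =28225.96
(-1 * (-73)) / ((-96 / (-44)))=803 / 24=33.46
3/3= 1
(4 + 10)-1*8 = 6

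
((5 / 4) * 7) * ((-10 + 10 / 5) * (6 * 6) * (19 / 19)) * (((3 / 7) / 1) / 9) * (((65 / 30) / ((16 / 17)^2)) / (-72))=18785 / 4608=4.08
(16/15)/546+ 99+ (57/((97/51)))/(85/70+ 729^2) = 15399270083419/155545024635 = 99.00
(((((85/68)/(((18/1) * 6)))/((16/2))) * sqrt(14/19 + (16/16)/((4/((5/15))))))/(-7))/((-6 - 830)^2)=-5 * sqrt(10659)/1927476891648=-0.00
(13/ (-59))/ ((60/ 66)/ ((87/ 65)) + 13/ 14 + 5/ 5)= -174174/ 2061401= -0.08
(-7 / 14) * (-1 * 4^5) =512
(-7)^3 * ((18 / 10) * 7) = -21609 / 5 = -4321.80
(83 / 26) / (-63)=-83 / 1638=-0.05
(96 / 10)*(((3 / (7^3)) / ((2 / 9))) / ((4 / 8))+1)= 10.36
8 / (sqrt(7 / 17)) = 8*sqrt(119) / 7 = 12.47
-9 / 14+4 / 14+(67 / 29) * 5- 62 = -20627 / 406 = -50.81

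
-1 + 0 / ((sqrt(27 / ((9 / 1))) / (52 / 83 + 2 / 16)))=-1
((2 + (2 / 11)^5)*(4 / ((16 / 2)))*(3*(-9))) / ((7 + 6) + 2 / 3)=-1.98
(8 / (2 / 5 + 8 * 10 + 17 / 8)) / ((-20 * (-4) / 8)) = 32 / 3301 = 0.01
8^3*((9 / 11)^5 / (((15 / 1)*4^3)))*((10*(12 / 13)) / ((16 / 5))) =1180980 / 2093663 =0.56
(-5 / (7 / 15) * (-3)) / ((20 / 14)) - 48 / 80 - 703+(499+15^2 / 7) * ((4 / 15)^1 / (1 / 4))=-4811 / 42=-114.55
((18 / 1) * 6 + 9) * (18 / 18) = 117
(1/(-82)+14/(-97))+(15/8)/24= -19955/254528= -0.08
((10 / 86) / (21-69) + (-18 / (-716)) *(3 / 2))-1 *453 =-167350531 / 369456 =-452.96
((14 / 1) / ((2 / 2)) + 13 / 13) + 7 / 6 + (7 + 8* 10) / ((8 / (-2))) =-67 / 12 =-5.58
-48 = -48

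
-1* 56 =-56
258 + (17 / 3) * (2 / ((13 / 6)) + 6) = 3864 / 13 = 297.23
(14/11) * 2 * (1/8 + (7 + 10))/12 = 959/264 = 3.63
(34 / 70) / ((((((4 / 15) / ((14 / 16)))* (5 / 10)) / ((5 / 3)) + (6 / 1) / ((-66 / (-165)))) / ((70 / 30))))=0.08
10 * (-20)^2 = 4000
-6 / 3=-2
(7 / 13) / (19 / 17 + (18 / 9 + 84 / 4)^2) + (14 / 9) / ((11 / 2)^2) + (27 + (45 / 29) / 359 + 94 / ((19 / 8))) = 560562742664741 / 8412347567052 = 66.64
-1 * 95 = -95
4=4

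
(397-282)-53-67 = -5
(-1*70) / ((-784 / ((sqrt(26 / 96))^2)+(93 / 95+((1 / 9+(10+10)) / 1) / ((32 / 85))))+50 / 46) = 572644800 / 23227153619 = 0.02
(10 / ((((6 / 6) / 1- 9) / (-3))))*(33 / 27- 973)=-21865 / 6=-3644.17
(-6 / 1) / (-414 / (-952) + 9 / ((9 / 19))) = -2856 / 9251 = -0.31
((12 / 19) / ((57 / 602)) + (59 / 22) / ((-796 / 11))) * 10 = 19061185 / 287356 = 66.33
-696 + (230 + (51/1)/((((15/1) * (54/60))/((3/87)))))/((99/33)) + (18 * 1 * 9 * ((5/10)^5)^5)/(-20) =-162706783008703/262731202560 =-619.29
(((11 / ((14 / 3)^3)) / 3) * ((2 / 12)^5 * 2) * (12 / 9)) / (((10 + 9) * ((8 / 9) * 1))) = 11 / 15015168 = 0.00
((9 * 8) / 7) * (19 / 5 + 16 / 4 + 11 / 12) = 3138 / 35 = 89.66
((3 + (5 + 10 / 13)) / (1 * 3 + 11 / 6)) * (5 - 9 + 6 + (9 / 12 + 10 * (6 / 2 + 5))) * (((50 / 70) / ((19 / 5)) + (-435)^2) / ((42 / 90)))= 1124585160750 / 18473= 60877234.92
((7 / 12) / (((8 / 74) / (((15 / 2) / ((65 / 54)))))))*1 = 33.62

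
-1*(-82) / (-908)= -41 / 454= -0.09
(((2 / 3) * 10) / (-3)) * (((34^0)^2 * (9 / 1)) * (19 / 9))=-380 / 9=-42.22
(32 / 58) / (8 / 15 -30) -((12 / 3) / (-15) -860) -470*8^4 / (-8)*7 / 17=9608434336 / 96135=99947.31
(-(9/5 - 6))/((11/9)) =189/55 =3.44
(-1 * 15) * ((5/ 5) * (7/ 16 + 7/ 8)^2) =-6615/ 256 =-25.84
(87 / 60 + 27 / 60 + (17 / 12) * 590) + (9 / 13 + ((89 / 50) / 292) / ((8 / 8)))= 477403031 / 569400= 838.43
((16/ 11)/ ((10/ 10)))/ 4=4/ 11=0.36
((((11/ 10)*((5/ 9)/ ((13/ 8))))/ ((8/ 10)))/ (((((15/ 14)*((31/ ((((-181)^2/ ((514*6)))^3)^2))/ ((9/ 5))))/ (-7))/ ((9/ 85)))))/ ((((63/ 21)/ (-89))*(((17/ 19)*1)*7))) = 160981967582864803543206894906127/ 1252561671675616876979558400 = 128522.19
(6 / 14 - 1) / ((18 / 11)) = -22 / 63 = -0.35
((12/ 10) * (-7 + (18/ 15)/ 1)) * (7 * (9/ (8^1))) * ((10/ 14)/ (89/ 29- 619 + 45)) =7569/ 110380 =0.07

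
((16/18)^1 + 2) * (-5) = -130/9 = -14.44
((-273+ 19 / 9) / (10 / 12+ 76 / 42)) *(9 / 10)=-17066 / 185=-92.25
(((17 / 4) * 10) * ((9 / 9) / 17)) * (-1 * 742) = -1855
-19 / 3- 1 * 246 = -757 / 3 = -252.33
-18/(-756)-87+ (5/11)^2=-440963/5082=-86.77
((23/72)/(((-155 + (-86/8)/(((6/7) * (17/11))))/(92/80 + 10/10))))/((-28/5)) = 16813/22361136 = 0.00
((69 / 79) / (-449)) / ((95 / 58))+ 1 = 3365743 / 3369745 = 1.00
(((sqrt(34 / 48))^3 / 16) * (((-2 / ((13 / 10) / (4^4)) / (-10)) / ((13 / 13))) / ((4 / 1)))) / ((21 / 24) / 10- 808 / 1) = -340 * sqrt(102) / 7562061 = -0.00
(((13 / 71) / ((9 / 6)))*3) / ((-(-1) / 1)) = 26 / 71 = 0.37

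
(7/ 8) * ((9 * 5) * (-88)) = -3465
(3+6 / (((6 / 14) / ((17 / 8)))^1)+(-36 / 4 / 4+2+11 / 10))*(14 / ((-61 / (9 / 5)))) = -21168 / 1525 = -13.88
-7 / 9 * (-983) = 6881 / 9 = 764.56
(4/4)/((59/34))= 0.58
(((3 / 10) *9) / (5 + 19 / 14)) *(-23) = -9.77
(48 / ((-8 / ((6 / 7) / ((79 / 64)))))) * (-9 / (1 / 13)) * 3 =808704 / 553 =1462.39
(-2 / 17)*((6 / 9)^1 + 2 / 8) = -11 / 102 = -0.11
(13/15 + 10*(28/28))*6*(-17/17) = -326/5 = -65.20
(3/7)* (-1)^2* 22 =66/7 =9.43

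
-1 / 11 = -0.09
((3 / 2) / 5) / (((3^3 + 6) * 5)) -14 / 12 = -1.16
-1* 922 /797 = -1.16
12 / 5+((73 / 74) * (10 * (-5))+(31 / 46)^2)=-46.47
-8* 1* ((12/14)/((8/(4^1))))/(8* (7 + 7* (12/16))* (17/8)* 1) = -96/5831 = -0.02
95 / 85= 19 / 17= 1.12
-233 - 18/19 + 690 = 8665/19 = 456.05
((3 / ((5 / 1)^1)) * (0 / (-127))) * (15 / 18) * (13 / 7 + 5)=0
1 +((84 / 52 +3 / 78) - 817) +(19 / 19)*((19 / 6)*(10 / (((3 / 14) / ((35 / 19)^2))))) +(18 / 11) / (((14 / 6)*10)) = -535446913 / 1711710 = -312.81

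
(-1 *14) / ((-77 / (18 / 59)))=36 / 649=0.06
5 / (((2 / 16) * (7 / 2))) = 80 / 7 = 11.43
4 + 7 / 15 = 67 / 15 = 4.47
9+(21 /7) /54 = 9.06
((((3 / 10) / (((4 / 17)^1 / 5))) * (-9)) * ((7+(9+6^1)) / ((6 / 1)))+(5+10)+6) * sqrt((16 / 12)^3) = -505 * sqrt(3) / 3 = -291.56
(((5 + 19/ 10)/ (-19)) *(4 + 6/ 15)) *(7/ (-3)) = 3.73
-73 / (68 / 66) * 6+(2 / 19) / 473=-64949015 / 152779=-425.12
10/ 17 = 0.59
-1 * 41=-41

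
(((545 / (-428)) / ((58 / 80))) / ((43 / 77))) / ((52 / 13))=-209825 / 266858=-0.79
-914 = -914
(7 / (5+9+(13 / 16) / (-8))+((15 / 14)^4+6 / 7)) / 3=183061523 / 205026192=0.89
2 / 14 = 1 / 7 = 0.14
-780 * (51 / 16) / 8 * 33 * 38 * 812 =-1265809545 / 4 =-316452386.25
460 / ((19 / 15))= 6900 / 19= 363.16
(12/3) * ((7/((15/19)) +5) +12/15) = 176/3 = 58.67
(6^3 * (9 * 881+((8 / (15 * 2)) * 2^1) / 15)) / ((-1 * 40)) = -5352099 / 125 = -42816.79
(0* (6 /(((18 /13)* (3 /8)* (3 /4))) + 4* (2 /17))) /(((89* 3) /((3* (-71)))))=0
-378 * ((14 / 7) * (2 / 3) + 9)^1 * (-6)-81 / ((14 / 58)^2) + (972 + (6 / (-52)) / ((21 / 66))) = 14662092 / 637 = 23017.41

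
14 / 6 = 7 / 3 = 2.33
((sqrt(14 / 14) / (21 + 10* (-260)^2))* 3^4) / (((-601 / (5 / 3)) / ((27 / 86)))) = -3645 / 34940821406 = -0.00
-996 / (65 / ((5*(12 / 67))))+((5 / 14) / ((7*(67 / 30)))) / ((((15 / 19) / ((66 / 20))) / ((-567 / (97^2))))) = -1575049383 / 114733346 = -13.73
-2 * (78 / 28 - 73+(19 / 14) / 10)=9811 / 70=140.16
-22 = -22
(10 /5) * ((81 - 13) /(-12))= -34 /3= -11.33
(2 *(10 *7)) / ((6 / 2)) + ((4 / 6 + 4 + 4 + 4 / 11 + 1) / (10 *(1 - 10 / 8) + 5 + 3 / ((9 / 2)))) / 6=29591 / 627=47.19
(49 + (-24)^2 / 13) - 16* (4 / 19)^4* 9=157600141 / 1694173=93.02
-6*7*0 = 0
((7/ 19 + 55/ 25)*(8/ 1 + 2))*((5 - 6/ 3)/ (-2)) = -732/ 19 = -38.53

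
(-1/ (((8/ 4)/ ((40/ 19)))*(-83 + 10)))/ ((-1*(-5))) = 4/ 1387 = 0.00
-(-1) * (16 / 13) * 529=651.08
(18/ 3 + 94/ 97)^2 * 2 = 913952/ 9409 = 97.14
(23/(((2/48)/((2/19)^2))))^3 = 10764582912/47045881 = 228.81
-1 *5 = -5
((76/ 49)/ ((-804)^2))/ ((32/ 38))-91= -11529475415/ 126697536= -91.00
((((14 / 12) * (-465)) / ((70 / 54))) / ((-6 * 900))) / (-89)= -31 / 35600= -0.00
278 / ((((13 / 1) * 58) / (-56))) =-20.65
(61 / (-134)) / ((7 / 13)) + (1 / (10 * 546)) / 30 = -9278033 / 10974600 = -0.85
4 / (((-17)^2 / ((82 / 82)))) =4 / 289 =0.01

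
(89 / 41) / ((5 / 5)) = 89 / 41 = 2.17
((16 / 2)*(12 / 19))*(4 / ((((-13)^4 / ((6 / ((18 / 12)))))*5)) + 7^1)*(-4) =-383865984 / 2713295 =-141.48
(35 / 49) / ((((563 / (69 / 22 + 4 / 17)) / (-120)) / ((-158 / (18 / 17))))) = 9961900 / 130053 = 76.60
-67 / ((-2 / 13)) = 871 / 2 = 435.50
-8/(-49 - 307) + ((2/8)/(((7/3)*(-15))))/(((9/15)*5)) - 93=-3475589/37380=-92.98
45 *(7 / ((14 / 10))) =225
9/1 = 9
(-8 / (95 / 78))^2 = 43.14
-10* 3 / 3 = -10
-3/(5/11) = -33/5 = -6.60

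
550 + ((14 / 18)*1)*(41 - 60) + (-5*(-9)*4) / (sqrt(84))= 30*sqrt(21) / 7 + 4817 / 9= 554.86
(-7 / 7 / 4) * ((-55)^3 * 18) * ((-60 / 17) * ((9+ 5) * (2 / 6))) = -209632500 / 17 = -12331323.53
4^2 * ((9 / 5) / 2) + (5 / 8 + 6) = 841 / 40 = 21.02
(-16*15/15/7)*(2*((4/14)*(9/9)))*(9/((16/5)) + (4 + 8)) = -948/49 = -19.35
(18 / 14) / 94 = 9 / 658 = 0.01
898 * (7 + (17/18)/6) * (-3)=-347077/18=-19282.06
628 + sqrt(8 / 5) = 2* sqrt(10) / 5 + 628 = 629.26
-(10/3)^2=-100/9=-11.11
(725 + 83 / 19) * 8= 110864 / 19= 5834.95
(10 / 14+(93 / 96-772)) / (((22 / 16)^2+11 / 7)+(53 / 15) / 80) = -25882650 / 117809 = -219.70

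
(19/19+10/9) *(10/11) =190/99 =1.92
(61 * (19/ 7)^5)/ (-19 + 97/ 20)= -3020840780/ 4756381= -635.11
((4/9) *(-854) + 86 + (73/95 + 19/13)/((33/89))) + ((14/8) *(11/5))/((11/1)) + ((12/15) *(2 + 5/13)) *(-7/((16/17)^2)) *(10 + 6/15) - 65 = -4978375729/9781200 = -508.97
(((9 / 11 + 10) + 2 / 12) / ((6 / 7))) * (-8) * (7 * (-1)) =71050 / 99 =717.68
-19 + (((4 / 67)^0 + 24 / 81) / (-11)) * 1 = -5678 / 297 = -19.12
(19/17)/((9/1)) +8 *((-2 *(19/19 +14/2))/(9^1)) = -719/51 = -14.10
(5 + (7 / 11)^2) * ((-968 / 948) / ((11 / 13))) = -5668 / 869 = -6.52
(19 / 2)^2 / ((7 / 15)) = 5415 / 28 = 193.39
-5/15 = -1/3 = -0.33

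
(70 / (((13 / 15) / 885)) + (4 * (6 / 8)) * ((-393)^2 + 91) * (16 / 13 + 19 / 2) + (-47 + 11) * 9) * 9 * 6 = 272492424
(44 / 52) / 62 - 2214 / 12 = -74348 / 403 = -184.49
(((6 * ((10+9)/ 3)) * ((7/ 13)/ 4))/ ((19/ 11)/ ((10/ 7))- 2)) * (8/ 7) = -8360/ 1131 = -7.39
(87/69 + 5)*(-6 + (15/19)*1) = -14256/437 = -32.62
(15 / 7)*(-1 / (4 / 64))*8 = -1920 / 7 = -274.29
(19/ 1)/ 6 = 19/ 6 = 3.17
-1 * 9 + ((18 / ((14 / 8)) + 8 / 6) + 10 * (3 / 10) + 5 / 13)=1639 / 273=6.00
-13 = -13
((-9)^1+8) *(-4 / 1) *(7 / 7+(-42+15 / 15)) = -160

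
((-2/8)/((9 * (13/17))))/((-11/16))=68/1287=0.05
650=650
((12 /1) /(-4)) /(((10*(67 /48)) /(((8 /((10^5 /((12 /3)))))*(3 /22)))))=-108 /11515625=-0.00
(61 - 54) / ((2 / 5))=17.50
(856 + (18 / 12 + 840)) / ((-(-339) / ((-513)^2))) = 297819585 / 226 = 1317785.77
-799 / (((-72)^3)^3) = 799 / 51998697814228992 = 0.00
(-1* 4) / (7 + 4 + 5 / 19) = -38 / 107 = -0.36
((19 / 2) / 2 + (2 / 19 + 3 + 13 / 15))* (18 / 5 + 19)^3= 14346724871 / 142500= 100678.77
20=20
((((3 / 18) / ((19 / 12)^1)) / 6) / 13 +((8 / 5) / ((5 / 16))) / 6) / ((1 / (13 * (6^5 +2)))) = 123149074 / 1425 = 86420.40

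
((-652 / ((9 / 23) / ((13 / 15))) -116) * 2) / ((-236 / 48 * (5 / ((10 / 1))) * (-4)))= -842432 / 2655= -317.30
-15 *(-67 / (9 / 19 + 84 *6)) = 1273 / 639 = 1.99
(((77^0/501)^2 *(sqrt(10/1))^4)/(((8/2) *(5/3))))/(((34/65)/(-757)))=-246025/2844678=-0.09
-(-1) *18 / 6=3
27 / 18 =3 / 2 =1.50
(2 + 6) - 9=-1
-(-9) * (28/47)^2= 7056/2209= 3.19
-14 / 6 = -7 / 3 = -2.33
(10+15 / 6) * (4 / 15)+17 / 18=77 / 18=4.28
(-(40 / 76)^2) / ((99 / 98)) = -9800 / 35739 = -0.27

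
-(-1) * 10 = 10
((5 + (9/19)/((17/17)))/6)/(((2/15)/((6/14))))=390/133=2.93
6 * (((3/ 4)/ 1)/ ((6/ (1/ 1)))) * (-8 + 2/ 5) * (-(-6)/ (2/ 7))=-1197/ 10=-119.70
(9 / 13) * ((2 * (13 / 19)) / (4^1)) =9 / 38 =0.24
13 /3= 4.33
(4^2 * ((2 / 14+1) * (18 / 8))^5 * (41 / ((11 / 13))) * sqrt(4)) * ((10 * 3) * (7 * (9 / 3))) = 2900562462720 / 26411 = 109824030.24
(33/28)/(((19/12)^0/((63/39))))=99/52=1.90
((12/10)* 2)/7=12/35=0.34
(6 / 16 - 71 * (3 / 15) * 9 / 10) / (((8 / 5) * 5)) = -1.55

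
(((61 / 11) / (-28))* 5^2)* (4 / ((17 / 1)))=-1525 / 1309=-1.17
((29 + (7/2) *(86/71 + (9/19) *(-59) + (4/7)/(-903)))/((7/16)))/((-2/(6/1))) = 1258659016/2842343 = 442.82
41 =41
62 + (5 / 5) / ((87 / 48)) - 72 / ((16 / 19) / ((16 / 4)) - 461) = 15921242 / 253895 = 62.71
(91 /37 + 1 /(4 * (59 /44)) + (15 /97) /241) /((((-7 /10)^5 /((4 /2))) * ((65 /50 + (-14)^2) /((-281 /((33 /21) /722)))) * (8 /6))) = 3736486010721000000 /241747369901443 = 15456.16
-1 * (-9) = 9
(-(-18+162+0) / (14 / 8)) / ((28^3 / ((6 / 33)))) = -18 / 26411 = -0.00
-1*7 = -7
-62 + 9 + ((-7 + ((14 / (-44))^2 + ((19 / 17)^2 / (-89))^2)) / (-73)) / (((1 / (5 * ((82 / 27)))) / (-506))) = -11175256584214738 / 14343495722721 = -779.12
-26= -26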